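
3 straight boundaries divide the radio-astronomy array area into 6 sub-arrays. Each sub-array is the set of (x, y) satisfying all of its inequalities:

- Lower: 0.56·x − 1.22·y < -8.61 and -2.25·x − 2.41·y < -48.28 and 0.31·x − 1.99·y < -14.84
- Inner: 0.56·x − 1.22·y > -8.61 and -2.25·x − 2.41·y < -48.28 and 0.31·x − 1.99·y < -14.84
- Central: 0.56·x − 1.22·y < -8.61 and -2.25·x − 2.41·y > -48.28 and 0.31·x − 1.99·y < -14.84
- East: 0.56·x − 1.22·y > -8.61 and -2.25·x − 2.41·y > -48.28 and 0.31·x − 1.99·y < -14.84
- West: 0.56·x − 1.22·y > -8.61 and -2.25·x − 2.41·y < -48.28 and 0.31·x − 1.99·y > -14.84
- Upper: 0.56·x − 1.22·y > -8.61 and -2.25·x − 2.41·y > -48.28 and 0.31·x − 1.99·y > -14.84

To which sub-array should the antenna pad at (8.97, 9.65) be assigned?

0.56·8.97 − 1.22·9.65 = -6.750, which is > -8.61
-2.25·8.97 − 2.41·9.65 = -43.439, which is > -48.28
0.31·8.97 − 1.99·9.65 = -16.423, which is < -14.84
This sign pattern matches East.

East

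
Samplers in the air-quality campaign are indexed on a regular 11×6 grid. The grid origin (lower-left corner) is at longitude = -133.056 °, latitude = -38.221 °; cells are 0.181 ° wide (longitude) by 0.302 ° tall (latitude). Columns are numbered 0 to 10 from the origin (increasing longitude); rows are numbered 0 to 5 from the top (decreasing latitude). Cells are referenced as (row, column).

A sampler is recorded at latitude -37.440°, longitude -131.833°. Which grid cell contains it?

Column index: ⌊(-131.833 − -133.056) / 0.181⌋ = ⌊6.757⌋ = 6
Row offset from origin: ⌊(-37.440 − -38.221) / 0.302⌋ = ⌊2.586⌋ = 2 → row 3 (counted from top)

(3, 6)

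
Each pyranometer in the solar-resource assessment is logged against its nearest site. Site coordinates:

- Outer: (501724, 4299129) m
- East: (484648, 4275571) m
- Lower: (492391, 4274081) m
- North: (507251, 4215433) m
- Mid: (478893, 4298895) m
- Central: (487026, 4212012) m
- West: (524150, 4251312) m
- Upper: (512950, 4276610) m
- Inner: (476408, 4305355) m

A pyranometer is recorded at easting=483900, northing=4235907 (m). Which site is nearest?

Squared distances to each site:
Outer: 4314716260.000; East: 1573792400.000; Lower: 1529351357.000; North: 964453877.000; Mid: 3992558193.000; Central: 580742901.000; West: 1857376525.000; Upper: 2500636709.000; Inner: 4879154768.000.
Minimum at Central.

Central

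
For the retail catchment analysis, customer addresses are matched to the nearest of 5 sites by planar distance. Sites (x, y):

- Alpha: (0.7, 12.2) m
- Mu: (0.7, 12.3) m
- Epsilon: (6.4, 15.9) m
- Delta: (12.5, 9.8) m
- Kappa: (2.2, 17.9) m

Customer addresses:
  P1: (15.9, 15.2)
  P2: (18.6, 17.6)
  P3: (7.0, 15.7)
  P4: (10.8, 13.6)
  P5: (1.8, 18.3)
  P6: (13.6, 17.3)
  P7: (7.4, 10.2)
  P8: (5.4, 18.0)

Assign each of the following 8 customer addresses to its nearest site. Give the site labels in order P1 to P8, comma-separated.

Delta, Delta, Epsilon, Delta, Kappa, Epsilon, Delta, Epsilon

P1 → Delta (d²=40.72)
P2 → Delta (d²=98.05)
P3 → Epsilon (d²=0.40)
P4 → Delta (d²=17.33)
P5 → Kappa (d²=0.32)
P6 → Epsilon (d²=53.80)
P7 → Delta (d²=26.17)
P8 → Epsilon (d²=5.41)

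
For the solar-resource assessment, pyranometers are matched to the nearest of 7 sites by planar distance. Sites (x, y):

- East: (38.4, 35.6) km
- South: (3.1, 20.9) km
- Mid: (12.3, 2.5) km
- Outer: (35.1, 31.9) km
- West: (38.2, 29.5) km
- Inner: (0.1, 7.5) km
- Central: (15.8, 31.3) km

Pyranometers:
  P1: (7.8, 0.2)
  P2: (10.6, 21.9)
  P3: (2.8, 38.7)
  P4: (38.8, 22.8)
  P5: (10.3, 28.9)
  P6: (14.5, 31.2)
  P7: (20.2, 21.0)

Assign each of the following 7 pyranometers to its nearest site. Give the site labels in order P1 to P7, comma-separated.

P1 → Mid (d²=25.54)
P2 → South (d²=57.25)
P3 → Central (d²=223.76)
P4 → West (d²=45.25)
P5 → Central (d²=36.01)
P6 → Central (d²=1.70)
P7 → Central (d²=125.45)

Mid, South, Central, West, Central, Central, Central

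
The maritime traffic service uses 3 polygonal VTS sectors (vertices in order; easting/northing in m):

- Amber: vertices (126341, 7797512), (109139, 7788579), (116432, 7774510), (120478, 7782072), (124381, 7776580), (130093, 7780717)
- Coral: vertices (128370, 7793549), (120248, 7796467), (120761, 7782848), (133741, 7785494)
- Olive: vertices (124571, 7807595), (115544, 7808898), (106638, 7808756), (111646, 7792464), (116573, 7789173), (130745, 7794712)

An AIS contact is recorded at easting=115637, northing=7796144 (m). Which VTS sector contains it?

Olive

Cast a ray rightward from (115637, 7796144). For each polygon, the edges (by vertex number in listed order) whose endpoints lie on opposite sides of northing = 7796144, where each meets that height, and whether that is right or left of the point:
Amber: 1–2 at easting≈123706.7 (right), 6–1 at easting≈126646.6 (right) → 2 crossings.
Coral: 1–2 at easting≈121147.0 (right), 2–3 at easting≈120260.2 (right) → 2 crossings.
Olive: 3–4 at easting≈110514.8 (left), 6–1 at easting≈130058.7 (right) → 1 crossing.
Only Olive has an odd count, so the point is inside Olive.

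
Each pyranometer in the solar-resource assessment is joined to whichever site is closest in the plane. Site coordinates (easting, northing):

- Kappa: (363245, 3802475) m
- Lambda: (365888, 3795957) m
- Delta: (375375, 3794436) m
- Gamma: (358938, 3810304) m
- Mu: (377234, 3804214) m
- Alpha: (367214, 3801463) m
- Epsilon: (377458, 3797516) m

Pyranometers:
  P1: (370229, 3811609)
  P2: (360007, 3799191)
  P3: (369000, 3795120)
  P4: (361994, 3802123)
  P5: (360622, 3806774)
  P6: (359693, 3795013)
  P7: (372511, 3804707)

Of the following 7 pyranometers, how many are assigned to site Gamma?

1

P1 → Mu
P2 → Kappa
P3 → Lambda
P4 → Kappa
P5 → Gamma
P6 → Lambda
P7 → Mu
1 of the 7 goes to Gamma.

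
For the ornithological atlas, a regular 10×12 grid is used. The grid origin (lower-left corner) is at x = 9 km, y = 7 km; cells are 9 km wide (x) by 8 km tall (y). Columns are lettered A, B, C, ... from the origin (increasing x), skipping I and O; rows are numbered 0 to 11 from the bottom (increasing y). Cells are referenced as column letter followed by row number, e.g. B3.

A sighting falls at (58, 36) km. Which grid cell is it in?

F3

Column index: ⌊(58 − 9) / 9⌋ = ⌊5.444⌋ = 5 → column F
Row offset from origin: ⌊(36 − 7) / 8⌋ = ⌊3.625⌋ = 3 → row 3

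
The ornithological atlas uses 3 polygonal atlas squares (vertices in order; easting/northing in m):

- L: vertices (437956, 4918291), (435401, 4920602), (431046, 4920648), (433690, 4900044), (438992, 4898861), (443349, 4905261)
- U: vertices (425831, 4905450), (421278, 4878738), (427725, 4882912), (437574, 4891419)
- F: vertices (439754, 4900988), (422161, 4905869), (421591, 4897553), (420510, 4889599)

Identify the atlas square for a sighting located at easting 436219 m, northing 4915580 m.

Cast a ray rightward from (436219, 4915580). For each polygon, the edges (by vertex number in listed order) whose endpoints lie on opposite sides of northing = 4915580, where each meets that height, and whether that is right or left of the point:
L: 3–4 at easting≈431696.3 (left), 6–1 at easting≈439078.1 (right) → 1 crossing.
U: no edge straddles that height → 0 crossings.
F: no edge straddles that height → 0 crossings.
Only L has an odd count, so the point is inside L.

L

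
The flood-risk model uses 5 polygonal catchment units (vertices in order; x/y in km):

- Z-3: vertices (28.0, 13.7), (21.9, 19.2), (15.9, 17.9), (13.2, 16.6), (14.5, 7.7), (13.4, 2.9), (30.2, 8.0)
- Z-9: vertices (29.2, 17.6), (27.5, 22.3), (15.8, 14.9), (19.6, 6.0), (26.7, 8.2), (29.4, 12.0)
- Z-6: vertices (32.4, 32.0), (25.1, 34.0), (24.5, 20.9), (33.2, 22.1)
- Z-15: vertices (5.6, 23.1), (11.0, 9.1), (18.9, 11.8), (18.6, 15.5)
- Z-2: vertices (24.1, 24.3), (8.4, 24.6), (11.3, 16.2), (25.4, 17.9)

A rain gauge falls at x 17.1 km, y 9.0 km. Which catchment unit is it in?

Z-3

Cast a ray rightward from (17.1, 9.0). For each polygon, the edges (by vertex number in listed order) whose endpoints lie on opposite sides of y = 9.0, where each meets that height, and whether that is right or left of the point:
Z-3: 4–5 at x≈14.31 (left), 7–1 at x≈29.81 (right) → 1 crossing.
Z-9: 3–4 at x≈18.32 (right), 5–6 at x≈27.27 (right) → 2 crossings.
Z-6: no edge straddles that height → 0 crossings.
Z-15: no edge straddles that height → 0 crossings.
Z-2: no edge straddles that height → 0 crossings.
Only Z-3 has an odd count, so the point is inside Z-3.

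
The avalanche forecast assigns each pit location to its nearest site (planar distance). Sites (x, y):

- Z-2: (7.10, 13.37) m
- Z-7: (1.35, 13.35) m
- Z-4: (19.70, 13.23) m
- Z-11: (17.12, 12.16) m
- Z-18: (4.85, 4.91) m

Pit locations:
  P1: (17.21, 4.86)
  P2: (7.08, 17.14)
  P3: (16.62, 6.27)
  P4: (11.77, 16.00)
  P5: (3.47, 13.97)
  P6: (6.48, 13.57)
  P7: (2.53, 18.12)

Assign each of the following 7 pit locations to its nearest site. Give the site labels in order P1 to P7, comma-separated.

Z-11, Z-2, Z-11, Z-2, Z-7, Z-2, Z-7

P1 → Z-11 (d²=53.30)
P2 → Z-2 (d²=14.21)
P3 → Z-11 (d²=34.94)
P4 → Z-2 (d²=28.73)
P5 → Z-7 (d²=4.88)
P6 → Z-2 (d²=0.42)
P7 → Z-7 (d²=24.15)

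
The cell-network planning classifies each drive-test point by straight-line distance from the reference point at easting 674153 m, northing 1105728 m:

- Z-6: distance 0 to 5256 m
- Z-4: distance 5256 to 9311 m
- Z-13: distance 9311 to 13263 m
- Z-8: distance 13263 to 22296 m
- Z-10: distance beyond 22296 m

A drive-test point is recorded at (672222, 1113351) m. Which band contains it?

Distance = √((672222−674153)² + (1113351−1105728)²) = √(3728761.000 + 58110129.000) = 7863.771 m.
5256 ≤ 7863.771 < 9311 → Z-4.

Z-4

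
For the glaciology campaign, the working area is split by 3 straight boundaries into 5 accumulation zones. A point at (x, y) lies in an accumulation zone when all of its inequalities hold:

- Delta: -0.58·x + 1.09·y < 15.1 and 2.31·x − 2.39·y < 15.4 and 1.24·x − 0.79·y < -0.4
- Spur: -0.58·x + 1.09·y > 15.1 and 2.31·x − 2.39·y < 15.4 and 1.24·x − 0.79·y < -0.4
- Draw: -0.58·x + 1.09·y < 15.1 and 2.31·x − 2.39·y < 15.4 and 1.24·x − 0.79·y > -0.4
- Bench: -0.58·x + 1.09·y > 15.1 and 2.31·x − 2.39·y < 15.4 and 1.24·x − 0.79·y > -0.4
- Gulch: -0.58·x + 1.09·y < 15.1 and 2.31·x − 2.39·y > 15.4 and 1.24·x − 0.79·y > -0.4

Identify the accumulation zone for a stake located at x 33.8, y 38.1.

Bench

-0.58·33.8 + 1.09·38.1 = 21.925, which is > 15.1
2.31·33.8 − 2.39·38.1 = -12.981, which is < 15.4
1.24·33.8 − 0.79·38.1 = 11.813, which is > -0.4
This sign pattern matches Bench.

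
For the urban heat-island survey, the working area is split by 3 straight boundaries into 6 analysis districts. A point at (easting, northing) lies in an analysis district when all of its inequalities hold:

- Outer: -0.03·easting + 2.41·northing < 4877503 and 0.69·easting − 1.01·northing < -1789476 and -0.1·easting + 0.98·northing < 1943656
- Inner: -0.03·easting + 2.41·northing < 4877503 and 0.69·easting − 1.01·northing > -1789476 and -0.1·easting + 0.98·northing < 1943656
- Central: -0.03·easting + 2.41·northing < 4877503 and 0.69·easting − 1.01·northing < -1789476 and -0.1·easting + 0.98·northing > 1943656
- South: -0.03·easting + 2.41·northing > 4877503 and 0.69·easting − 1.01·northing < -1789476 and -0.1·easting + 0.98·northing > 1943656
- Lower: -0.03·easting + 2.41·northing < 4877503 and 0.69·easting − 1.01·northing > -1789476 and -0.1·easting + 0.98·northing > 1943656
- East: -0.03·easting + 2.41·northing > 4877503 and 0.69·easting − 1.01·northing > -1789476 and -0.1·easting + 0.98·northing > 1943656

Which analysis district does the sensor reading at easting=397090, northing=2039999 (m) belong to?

-0.03·397090 + 2.41·2039999 = 4904484.890, which is > 4877503
0.69·397090 − 1.01·2039999 = -1786406.890, which is > -1789476
-0.1·397090 + 0.98·2039999 = 1959490.020, which is > 1943656
This sign pattern matches East.

East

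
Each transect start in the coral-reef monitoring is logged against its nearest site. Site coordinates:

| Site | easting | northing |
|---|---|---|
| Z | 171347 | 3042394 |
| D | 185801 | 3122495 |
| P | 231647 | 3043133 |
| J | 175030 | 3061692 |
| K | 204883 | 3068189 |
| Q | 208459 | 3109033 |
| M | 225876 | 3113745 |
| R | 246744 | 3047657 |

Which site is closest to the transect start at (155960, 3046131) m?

Squared distances to each site:
Z: 250724938.000; D: 6721945777.000; P: 5737509973.000; J: 605809621.000; K: 2880015293.000; Q: 6712806605.000; M: 9459900052.000; R: 8244063332.000.
Minimum at Z.

Z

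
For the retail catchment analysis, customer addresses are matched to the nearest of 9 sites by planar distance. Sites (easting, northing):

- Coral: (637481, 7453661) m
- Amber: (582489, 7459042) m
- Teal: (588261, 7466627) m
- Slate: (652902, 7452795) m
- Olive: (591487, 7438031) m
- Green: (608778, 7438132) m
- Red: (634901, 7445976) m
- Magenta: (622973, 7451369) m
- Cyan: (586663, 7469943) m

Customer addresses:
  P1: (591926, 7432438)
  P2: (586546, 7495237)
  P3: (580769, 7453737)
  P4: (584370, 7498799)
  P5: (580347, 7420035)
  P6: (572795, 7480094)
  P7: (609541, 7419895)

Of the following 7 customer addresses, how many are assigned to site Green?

1

P1 → Olive
P2 → Cyan
P3 → Amber
P4 → Cyan
P5 → Olive
P6 → Cyan
P7 → Green
1 of the 7 goes to Green.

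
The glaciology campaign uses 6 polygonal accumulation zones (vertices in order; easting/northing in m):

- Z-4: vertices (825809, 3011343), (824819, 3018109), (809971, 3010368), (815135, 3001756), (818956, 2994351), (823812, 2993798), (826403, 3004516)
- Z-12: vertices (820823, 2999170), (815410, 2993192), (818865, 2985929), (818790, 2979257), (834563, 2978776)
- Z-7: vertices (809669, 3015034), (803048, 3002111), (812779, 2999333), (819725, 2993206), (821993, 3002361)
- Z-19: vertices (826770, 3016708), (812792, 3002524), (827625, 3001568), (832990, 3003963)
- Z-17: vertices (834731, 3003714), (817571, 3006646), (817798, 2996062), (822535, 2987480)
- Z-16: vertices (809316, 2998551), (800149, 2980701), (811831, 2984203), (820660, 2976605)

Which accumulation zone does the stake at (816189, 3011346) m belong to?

Z-4

Cast a ray rightward from (816189, 3011346). For each polygon, the edges (by vertex number in listed order) whose endpoints lie on opposite sides of northing = 3011346, where each meets that height, and whether that is right or left of the point:
Z-4: 1–2 at easting≈825808.6 (right), 2–3 at easting≈811846.9 (left) → 1 crossing.
Z-12: no edge straddles that height → 0 crossings.
Z-7: 1–2 at easting≈807779.5 (left), 5–1 at easting≈813255.4 (left) → 0 crossings.
Z-19: 1–2 at easting≈821485.9 (right), 4–1 at easting≈829386.8 (right) → 2 crossings.
Z-17: no edge straddles that height → 0 crossings.
Z-16: no edge straddles that height → 0 crossings.
Only Z-4 has an odd count, so the point is inside Z-4.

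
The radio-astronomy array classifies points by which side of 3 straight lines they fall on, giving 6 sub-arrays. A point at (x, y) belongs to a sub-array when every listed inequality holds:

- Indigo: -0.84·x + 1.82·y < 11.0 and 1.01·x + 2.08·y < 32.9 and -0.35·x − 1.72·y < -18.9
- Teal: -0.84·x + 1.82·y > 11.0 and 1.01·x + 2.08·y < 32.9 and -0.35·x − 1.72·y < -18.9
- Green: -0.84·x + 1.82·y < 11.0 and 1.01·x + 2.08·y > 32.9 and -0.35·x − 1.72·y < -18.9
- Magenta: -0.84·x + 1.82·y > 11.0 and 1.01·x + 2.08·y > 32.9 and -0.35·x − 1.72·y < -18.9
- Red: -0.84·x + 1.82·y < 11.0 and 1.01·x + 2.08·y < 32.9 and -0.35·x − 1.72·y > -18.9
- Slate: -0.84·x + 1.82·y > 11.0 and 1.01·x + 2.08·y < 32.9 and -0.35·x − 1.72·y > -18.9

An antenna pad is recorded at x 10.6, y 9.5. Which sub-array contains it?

Indigo

-0.84·10.6 + 1.82·9.5 = 8.386, which is < 11.0
1.01·10.6 + 2.08·9.5 = 30.466, which is < 32.9
-0.35·10.6 − 1.72·9.5 = -20.050, which is < -18.9
This sign pattern matches Indigo.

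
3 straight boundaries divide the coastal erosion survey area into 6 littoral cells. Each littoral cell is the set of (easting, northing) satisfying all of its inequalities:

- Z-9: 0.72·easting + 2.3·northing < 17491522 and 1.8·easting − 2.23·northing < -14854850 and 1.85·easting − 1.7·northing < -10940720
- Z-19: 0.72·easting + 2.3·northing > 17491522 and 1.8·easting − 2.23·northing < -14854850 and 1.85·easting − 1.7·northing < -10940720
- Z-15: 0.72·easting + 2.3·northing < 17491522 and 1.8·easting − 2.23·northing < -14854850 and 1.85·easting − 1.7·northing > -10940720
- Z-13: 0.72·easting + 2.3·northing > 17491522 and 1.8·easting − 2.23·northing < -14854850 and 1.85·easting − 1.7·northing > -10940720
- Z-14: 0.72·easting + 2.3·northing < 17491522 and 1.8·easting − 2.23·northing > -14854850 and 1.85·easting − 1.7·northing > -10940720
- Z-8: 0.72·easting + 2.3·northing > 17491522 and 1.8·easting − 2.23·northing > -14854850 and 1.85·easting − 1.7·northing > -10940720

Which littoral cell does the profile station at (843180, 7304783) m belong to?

0.72·843180 + 2.3·7304783 = 17408090.500, which is < 17491522
1.8·843180 − 2.23·7304783 = -14771942.090, which is > -14854850
1.85·843180 − 1.7·7304783 = -10858248.100, which is > -10940720
This sign pattern matches Z-14.

Z-14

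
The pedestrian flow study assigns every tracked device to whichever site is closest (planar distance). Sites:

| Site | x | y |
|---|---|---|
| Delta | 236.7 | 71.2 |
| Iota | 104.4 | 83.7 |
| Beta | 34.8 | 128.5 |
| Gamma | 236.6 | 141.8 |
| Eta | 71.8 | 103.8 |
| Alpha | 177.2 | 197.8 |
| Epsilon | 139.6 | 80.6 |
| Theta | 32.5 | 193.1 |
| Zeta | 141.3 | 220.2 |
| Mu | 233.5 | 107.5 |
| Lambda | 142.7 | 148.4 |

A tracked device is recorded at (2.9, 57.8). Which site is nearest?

Beta

Squared distances to each site:
Delta: 54842.000; Iota: 10973.060; Beta: 6016.100; Gamma: 61671.690; Eta: 6863.210; Alpha: 49980.490; Epsilon: 19206.730; Theta: 19182.250; Zeta: 45528.320; Mu: 55646.450; Lambda: 27752.400.
Minimum at Beta.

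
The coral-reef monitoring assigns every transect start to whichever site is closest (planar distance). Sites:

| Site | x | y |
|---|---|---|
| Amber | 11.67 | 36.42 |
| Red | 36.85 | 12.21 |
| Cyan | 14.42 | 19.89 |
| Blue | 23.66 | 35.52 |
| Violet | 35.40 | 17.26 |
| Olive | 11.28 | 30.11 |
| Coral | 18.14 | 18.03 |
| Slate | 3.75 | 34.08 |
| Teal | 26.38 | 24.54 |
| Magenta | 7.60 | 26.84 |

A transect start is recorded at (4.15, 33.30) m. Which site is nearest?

Squared distances to each site:
Amber: 66.285; Red: 1514.078; Cyan: 285.301; Blue: 385.568; Violet: 1233.844; Olive: 61.013; Coral: 428.893; Slate: 0.768; Teal: 570.910; Magenta: 53.634.
Minimum at Slate.

Slate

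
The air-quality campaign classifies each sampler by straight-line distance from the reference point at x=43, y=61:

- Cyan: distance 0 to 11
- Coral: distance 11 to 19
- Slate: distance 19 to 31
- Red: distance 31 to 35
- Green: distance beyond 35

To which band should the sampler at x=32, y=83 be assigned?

Distance = √((32−43)² + (83−61)²) = √(121.000 + 484.000) = 24.597.
19 ≤ 24.597 < 31 → Slate.

Slate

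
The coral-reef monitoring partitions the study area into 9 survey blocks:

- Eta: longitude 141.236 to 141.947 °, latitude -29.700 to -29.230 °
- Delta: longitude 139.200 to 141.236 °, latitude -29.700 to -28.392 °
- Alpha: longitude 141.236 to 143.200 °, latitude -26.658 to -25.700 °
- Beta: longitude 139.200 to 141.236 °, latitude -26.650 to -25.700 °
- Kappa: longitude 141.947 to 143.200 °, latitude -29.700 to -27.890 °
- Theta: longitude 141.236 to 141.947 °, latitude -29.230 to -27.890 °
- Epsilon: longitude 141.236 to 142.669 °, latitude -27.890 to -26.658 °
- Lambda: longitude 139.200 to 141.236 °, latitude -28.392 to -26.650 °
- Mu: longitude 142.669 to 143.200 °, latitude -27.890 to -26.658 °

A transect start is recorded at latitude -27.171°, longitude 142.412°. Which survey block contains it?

Epsilon

The point has longitude = 142.412 and latitude = -27.171.
Only Epsilon satisfies 141.236 ≤ longitude ≤ 142.669 and -27.890 ≤ latitude ≤ -26.658.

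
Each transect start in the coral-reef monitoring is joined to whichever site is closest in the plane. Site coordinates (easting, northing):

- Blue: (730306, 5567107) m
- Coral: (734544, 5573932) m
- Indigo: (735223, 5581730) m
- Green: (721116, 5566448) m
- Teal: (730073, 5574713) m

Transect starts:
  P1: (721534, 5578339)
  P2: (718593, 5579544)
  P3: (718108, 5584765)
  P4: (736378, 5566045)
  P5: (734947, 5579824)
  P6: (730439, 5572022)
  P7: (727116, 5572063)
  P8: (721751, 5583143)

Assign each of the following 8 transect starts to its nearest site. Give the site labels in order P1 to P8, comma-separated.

Teal, Teal, Teal, Blue, Indigo, Teal, Teal, Teal

P1 → Teal (d²=86062397.00)
P2 → Teal (d²=155128961.00)
P3 → Teal (d²=244203929.00)
P4 → Blue (d²=37997028.00)
P5 → Indigo (d²=3709012.00)
P6 → Teal (d²=7375437.00)
P7 → Teal (d²=15766349.00)
P8 → Teal (d²=140320584.00)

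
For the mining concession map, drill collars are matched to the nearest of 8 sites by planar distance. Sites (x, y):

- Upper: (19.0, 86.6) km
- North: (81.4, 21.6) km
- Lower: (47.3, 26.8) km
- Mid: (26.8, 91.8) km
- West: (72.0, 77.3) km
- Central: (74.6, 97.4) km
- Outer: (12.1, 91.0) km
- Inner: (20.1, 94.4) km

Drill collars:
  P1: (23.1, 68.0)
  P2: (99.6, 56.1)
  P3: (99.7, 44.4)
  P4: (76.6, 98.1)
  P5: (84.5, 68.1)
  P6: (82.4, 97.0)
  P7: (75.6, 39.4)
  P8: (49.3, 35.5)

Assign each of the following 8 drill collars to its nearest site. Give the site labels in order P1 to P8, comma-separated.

P1 → Upper (d²=362.77)
P2 → West (d²=1211.20)
P3 → North (d²=854.73)
P4 → Central (d²=4.49)
P5 → West (d²=240.89)
P6 → Central (d²=61.00)
P7 → North (d²=350.48)
P8 → Lower (d²=79.69)

Upper, West, North, Central, West, Central, North, Lower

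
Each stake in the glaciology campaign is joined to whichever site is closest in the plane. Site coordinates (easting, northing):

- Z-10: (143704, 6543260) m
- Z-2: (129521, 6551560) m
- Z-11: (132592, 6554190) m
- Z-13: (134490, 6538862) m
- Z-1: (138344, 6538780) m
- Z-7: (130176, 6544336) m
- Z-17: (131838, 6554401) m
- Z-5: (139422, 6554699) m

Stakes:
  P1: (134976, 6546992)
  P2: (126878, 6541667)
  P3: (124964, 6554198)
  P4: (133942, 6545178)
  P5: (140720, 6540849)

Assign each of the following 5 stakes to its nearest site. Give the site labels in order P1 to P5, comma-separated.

Z-7, Z-7, Z-2, Z-7, Z-1

P1 → Z-7 (d²=30094336.00)
P2 → Z-7 (d²=18000365.00)
P3 → Z-2 (d²=27725293.00)
P4 → Z-7 (d²=14891720.00)
P5 → Z-1 (d²=9926137.00)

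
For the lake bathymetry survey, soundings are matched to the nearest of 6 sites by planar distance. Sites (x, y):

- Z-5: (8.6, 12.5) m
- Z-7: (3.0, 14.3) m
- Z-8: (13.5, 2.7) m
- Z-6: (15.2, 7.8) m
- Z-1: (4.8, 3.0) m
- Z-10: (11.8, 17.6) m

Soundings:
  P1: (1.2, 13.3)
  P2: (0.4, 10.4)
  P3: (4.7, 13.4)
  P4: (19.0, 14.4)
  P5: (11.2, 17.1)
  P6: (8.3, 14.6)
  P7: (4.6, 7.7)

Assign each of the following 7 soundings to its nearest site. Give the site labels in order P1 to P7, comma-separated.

P1 → Z-7 (d²=4.24)
P2 → Z-7 (d²=21.97)
P3 → Z-7 (d²=3.70)
P4 → Z-6 (d²=58.00)
P5 → Z-10 (d²=0.61)
P6 → Z-5 (d²=4.50)
P7 → Z-1 (d²=22.13)

Z-7, Z-7, Z-7, Z-6, Z-10, Z-5, Z-1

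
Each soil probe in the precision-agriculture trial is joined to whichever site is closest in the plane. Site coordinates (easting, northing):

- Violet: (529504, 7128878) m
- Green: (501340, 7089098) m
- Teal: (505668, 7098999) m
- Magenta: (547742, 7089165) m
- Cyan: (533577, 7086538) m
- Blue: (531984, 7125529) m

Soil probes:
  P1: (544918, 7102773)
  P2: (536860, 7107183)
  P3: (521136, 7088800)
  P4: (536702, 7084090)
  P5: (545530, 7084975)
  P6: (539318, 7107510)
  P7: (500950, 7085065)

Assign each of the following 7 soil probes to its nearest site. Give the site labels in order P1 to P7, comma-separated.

P1 → Magenta (d²=193152640.00)
P2 → Blue (d²=360351092.00)
P3 → Cyan (d²=159895125.00)
P4 → Cyan (d²=15758329.00)
P5 → Magenta (d²=22449044.00)
P6 → Blue (d²=378471917.00)
P7 → Green (d²=16417189.00)

Magenta, Blue, Cyan, Cyan, Magenta, Blue, Green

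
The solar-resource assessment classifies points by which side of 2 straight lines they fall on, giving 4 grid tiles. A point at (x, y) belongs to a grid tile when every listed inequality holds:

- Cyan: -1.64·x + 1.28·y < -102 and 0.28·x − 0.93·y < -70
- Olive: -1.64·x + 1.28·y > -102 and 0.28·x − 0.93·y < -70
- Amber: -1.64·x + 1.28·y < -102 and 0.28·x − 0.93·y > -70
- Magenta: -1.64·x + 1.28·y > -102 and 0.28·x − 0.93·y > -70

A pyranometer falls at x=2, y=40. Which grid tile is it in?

-1.64·2 + 1.28·40 = 47.920, which is > -102
0.28·2 − 0.93·40 = -36.640, which is > -70
This sign pattern matches Magenta.

Magenta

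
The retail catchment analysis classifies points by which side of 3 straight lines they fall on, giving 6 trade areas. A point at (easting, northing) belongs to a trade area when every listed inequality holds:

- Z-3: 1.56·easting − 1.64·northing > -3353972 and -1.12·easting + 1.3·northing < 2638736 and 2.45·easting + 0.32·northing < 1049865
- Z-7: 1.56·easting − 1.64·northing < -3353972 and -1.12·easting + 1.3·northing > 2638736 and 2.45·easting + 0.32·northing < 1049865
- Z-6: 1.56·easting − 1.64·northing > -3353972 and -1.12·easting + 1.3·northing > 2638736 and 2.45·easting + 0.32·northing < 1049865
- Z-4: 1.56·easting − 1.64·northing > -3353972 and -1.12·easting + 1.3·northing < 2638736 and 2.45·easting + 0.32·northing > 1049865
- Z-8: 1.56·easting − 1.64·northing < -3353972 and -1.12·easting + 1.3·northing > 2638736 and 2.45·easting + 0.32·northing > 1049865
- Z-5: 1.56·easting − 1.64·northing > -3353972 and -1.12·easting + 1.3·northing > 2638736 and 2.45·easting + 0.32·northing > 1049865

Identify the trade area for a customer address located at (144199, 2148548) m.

1.56·144199 − 1.64·2148548 = -3298668.280, which is > -3353972
-1.12·144199 + 1.3·2148548 = 2631609.520, which is < 2638736
2.45·144199 + 0.32·2148548 = 1040822.910, which is < 1049865
This sign pattern matches Z-3.

Z-3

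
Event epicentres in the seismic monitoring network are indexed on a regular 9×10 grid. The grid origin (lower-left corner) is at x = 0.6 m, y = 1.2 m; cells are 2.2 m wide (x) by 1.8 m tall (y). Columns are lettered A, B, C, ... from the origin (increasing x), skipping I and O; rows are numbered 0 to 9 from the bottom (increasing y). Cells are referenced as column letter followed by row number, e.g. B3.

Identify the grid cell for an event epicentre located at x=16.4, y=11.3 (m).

H5

Column index: ⌊(16.4 − 0.6) / 2.2⌋ = ⌊7.182⌋ = 7 → column H
Row offset from origin: ⌊(11.3 − 1.2) / 1.8⌋ = ⌊5.611⌋ = 5 → row 5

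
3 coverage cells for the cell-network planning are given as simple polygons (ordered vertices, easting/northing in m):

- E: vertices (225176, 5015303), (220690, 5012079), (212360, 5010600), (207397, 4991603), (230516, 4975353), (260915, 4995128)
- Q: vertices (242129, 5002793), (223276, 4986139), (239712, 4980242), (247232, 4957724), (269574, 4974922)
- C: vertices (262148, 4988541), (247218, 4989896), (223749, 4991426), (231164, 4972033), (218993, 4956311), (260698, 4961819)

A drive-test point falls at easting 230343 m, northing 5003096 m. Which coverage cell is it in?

Cast a ray rightward from (230343, 5003096). For each polygon, the edges (by vertex number in listed order) whose endpoints lie on opposite sides of northing = 5003096, where each meets that height, and whether that is right or left of the point:
E: 3–4 at easting≈210399.6 (left), 6–1 at easting≈246800.1 (right) → 1 crossing.
Q: no edge straddles that height → 0 crossings.
C: no edge straddles that height → 0 crossings.
Only E has an odd count, so the point is inside E.

E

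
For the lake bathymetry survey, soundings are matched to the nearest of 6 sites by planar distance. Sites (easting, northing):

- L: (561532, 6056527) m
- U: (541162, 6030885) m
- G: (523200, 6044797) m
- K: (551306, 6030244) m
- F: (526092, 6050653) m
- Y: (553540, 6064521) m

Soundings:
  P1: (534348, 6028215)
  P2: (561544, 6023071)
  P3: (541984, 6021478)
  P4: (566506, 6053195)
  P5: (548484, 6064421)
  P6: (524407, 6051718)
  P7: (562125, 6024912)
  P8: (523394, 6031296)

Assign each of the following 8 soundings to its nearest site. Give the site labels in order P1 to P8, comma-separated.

U, K, U, L, Y, F, K, G

P1 → U (d²=53559496.00)
P2 → K (d²=156268573.00)
P3 → U (d²=89167333.00)
P4 → L (d²=35842900.00)
P5 → Y (d²=25573136.00)
P6 → F (d²=3973450.00)
P7 → K (d²=145480985.00)
P8 → G (d²=182314637.00)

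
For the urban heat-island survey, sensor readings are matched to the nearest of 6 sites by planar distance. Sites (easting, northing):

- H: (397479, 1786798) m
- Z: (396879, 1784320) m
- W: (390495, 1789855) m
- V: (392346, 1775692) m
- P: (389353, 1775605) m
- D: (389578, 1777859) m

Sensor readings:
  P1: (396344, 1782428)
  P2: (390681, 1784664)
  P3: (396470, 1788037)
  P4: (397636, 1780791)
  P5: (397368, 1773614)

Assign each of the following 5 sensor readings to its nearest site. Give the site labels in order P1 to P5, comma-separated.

P1 → Z (d²=3865889.00)
P2 → W (d²=26981077.00)
P3 → H (d²=2553202.00)
P4 → Z (d²=13026890.00)
P5 → V (d²=29538568.00)

Z, W, H, Z, V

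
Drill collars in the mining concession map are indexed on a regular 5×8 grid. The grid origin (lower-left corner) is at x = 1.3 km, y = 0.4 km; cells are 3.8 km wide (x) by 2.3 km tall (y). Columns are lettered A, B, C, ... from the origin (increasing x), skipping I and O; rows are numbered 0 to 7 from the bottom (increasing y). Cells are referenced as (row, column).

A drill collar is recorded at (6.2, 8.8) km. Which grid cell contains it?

Column index: ⌊(6.2 − 1.3) / 3.8⌋ = ⌊1.289⌋ = 1 → column B
Row offset from origin: ⌊(8.8 − 0.4) / 2.3⌋ = ⌊3.652⌋ = 3 → row 3

(3, B)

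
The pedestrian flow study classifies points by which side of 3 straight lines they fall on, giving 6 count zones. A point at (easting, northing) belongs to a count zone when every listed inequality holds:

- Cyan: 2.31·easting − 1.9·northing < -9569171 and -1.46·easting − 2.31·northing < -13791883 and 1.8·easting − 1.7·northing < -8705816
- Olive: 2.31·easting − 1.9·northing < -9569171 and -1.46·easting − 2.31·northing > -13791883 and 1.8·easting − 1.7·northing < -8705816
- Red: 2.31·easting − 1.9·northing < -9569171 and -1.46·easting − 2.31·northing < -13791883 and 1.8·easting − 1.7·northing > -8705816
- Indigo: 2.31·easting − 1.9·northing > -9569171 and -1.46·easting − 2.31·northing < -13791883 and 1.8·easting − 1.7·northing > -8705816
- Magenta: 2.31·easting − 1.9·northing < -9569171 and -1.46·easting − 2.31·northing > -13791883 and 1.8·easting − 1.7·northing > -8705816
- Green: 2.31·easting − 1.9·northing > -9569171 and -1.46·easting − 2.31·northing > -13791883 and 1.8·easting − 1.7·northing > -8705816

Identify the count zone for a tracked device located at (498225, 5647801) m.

Magenta

2.31·498225 − 1.9·5647801 = -9579922.150, which is < -9569171
-1.46·498225 − 2.31·5647801 = -13773828.810, which is > -13791883
1.8·498225 − 1.7·5647801 = -8704456.700, which is > -8705816
This sign pattern matches Magenta.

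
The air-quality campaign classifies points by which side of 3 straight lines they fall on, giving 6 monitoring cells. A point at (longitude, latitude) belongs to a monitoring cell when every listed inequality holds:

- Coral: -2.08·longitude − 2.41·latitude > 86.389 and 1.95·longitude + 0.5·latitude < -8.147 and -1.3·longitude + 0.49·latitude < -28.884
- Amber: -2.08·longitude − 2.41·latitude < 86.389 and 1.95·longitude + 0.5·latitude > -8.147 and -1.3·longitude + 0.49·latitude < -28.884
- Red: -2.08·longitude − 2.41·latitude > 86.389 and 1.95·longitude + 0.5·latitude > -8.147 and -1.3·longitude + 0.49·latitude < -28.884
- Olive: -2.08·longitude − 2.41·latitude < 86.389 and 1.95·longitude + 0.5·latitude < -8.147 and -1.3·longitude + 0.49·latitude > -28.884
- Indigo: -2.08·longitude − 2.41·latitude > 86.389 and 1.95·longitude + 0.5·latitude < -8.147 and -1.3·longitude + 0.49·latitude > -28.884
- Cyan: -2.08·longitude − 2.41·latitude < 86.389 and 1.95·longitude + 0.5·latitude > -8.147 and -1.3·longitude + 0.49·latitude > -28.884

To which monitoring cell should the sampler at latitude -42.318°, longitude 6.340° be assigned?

-2.08·6.340 − 2.41·-42.318 = 88.799, which is > 86.389
1.95·6.340 + 0.5·-42.318 = -8.796, which is < -8.147
-1.3·6.340 + 0.49·-42.318 = -28.978, which is < -28.884
This sign pattern matches Coral.

Coral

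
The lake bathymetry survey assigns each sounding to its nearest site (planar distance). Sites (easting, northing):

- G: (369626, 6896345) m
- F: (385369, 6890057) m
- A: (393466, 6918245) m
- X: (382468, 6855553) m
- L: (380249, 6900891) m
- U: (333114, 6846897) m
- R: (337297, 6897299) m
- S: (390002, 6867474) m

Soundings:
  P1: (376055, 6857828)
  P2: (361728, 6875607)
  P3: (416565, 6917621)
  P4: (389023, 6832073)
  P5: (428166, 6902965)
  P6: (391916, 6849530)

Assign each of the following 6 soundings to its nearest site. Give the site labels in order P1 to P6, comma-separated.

X, G, A, X, A, X

P1 → X (d²=46302194.00)
P2 → G (d²=492443048.00)
P3 → A (d²=533953177.00)
P4 → X (d²=594278425.00)
P5 → A (d²=1437568400.00)
P6 → X (d²=125541233.00)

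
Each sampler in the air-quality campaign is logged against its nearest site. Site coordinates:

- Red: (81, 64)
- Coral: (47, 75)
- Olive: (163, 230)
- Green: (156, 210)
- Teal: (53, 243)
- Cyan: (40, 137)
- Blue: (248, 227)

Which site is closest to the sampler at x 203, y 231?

Olive

Squared distances to each site:
Red: 42773.000; Coral: 48672.000; Olive: 1601.000; Green: 2650.000; Teal: 22644.000; Cyan: 35405.000; Blue: 2041.000.
Minimum at Olive.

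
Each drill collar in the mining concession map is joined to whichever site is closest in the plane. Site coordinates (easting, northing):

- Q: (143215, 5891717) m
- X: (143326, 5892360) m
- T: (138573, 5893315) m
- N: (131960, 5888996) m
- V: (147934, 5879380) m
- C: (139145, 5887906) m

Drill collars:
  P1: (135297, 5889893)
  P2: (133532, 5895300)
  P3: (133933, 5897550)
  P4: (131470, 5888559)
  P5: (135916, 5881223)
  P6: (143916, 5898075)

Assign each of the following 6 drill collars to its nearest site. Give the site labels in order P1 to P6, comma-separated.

N, T, T, N, C, X

P1 → N (d²=11940178.00)
P2 → T (d²=29351906.00)
P3 → T (d²=39464825.00)
P4 → N (d²=431069.00)
P5 → C (d²=55088930.00)
P6 → X (d²=33009325.00)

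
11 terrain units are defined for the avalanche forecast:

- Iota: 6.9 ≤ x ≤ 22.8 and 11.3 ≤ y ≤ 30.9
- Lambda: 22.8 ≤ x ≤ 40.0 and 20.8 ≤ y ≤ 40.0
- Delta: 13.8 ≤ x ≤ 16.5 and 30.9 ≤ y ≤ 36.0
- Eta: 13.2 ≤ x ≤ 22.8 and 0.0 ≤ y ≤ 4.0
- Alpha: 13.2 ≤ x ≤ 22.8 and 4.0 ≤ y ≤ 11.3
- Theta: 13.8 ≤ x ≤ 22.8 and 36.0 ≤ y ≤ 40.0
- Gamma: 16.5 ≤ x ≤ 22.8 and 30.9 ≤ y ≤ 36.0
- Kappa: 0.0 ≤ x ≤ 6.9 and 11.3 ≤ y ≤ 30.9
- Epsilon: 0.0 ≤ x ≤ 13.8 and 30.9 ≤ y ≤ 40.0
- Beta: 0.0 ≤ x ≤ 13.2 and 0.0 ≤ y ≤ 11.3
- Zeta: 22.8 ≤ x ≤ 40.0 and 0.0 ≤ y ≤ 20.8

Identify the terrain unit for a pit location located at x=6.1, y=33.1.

Epsilon

The point has x = 6.1 and y = 33.1.
Only Epsilon satisfies 0.0 ≤ x ≤ 13.8 and 30.9 ≤ y ≤ 40.0.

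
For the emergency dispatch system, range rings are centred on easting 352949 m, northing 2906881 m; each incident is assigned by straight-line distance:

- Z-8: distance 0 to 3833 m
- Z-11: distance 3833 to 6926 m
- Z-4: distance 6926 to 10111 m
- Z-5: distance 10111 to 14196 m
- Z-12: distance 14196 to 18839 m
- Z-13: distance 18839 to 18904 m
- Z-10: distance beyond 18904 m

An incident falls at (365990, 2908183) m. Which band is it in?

Distance = √((365990−352949)² + (2908183−2906881)²) = √(170067681.000 + 1695204.000) = 13105.834 m.
10111 ≤ 13105.834 < 14196 → Z-5.

Z-5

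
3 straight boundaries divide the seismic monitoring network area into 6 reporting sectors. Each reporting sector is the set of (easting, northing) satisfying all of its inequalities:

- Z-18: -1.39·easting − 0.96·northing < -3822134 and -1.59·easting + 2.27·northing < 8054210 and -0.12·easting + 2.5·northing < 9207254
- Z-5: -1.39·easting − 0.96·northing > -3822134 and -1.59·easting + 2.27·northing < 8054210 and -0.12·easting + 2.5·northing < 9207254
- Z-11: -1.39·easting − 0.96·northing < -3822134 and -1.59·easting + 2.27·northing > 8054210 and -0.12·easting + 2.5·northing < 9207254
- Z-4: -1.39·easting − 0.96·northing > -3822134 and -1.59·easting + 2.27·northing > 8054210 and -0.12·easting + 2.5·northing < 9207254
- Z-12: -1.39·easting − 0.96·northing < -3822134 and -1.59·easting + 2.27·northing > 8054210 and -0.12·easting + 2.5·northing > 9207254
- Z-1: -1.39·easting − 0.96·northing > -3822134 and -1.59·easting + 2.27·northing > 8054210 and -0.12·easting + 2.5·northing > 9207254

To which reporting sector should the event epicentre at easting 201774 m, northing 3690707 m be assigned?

Z-11

-1.39·201774 − 0.96·3690707 = -3823544.580, which is < -3822134
-1.59·201774 + 2.27·3690707 = 8057084.230, which is > 8054210
-0.12·201774 + 2.5·3690707 = 9202554.620, which is < 9207254
This sign pattern matches Z-11.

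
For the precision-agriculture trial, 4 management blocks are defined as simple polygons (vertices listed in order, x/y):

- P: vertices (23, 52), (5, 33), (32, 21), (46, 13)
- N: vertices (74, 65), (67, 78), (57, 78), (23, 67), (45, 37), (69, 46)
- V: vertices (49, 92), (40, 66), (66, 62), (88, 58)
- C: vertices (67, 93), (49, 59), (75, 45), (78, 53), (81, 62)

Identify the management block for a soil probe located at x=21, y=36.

Cast a ray rightward from (21, 36). For each polygon, the edges (by vertex number in listed order) whose endpoints lie on opposite sides of y = 36, where each meets that height, and whether that is right or left of the point:
P: 1–2 at x≈7.8 (left), 4–1 at x≈32.4 (right) → 1 crossing.
N: no edge straddles that height → 0 crossings.
V: no edge straddles that height → 0 crossings.
C: no edge straddles that height → 0 crossings.
Only P has an odd count, so the point is inside P.

P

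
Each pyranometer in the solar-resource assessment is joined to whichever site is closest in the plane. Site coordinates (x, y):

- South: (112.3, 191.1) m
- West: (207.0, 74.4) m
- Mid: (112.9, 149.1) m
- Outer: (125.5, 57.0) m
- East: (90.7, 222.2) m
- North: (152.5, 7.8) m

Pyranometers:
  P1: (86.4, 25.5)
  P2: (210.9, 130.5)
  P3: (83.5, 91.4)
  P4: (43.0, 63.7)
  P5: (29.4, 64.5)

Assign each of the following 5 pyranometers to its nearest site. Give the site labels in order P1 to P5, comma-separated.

P1 → Outer (d²=2521.06)
P2 → West (d²=3162.42)
P3 → Outer (d²=2947.36)
P4 → Outer (d²=6851.14)
P5 → Outer (d²=9291.46)

Outer, West, Outer, Outer, Outer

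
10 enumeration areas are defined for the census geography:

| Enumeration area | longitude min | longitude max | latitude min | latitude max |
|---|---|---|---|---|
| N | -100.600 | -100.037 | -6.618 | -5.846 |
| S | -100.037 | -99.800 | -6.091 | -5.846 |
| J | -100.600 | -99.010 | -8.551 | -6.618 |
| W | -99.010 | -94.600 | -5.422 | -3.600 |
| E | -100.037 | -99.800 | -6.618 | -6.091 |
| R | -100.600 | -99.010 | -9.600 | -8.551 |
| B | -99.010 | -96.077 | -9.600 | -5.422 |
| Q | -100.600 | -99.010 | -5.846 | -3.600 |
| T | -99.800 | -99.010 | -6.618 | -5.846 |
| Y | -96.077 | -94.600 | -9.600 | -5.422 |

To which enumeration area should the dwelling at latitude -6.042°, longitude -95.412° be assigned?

Y

The point has longitude = -95.412 and latitude = -6.042.
Only Y satisfies -96.077 ≤ longitude ≤ -94.600 and -9.600 ≤ latitude ≤ -5.422.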